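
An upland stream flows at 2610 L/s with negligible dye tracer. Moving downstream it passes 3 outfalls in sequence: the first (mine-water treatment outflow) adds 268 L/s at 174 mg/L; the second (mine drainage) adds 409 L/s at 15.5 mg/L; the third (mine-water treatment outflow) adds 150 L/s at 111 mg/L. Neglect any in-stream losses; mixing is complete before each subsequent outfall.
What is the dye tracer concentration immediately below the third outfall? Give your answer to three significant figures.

Below outfall 1: Q → 2878 L/s, C = (2610·0 + 268.0·174.0)/2878 = 16.20 mg/L.
Below outfall 2: Q → 3287 L/s, C = (2878·16.20 + 409.0·15.50)/3287 = 16.12 mg/L.
Below outfall 3: Q → 3437 L/s, C = (3287·16.12 + 150.0·111.0)/3437 = 20.26 mg/L.

20.3 mg/L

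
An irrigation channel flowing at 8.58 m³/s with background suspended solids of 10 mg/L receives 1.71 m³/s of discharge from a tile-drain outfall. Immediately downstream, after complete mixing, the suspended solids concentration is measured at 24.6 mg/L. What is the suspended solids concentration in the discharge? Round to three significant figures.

Mass balance: 8.580·10.00 + 1.710·Cₑ = 10.29·24.60
→ Cₑ = (10.29·24.60 − 8.580·10.00) / 1.710 = 97.86 mg/L.

97.9 mg/L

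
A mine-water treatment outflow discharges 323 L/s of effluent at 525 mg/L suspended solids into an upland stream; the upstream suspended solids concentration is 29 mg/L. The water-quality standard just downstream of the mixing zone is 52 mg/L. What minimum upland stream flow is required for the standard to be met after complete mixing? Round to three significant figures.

Set C_mix = 52: (Q·29.00 + 323.0·525.0) / (Q + 323.0) = 52
→ Q = 323.0·(525.0 − 52)/(52 − 29.00) = 6643 L/s.

6640 L/s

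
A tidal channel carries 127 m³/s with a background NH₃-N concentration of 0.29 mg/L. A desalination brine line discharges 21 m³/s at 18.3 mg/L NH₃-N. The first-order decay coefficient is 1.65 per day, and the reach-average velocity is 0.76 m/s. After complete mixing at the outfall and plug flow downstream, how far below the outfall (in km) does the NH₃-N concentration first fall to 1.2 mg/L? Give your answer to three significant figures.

34.4 km

After mixing, C = (127.0·0.2900 + 21.00·18.30) / 148.0 = 421.1/148.0 = 2.845 mg/L.
Set 2.845·exp(−k·t) = 1.2 → t = ln(2.845/1.2)/k = 45210 s = 12.56 h.
Distance = v·t = 0.76·45210 = 34360 m = 34.36 km.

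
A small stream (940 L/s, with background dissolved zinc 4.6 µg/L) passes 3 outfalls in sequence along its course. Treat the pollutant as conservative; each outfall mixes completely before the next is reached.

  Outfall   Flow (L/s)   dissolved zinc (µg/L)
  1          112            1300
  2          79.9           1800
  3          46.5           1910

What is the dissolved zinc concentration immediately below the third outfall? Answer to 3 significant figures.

Outfall 1: combined Q = 1052 L/s; C = (940.0·4.600 + 112.0·1300)/1052 = 142.5 µg/L.
Outfall 2: combined Q = 1132 L/s; C = (1052·142.5 + 79.90·1800)/1132 = 259.5 µg/L.
Outfall 3: combined Q = 1178 L/s; C = (1132·259.5 + 46.50·1910)/1178 = 324.6 µg/L.

325 µg/L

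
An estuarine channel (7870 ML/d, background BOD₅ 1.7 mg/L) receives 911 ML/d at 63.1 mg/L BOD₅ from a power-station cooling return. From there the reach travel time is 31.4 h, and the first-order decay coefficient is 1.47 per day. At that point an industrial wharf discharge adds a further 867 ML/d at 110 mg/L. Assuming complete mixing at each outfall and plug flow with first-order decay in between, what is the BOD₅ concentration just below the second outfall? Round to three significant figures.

Conservation of mass: C = (7870·1.700 + 911.0·63.10) / 8781 = 70860/8781 = 8.070 mg/L; combined flow 8781 ML/d.
First-order decay: C = 8.070·exp(−k·t) = 8.070·0.1461 = 1.179 mg/L.
At the second outfall, C = (8781·1.179 + 867.0·110.0) / (8781 + 867.0) = 10.96 mg/L.

11.0 mg/L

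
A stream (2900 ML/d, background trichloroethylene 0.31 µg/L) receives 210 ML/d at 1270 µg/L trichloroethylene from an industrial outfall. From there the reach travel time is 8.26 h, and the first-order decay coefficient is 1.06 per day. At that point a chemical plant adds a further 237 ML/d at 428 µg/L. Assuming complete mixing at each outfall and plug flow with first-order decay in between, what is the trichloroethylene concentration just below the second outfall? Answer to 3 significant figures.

After mixing, C = (2900·0.3100 + 210.0·1270) / 3110 = 267600/3110 = 86.04 µg/L; combined flow 3110 ML/d.
After decay, C = 86.04 × e^(−kt) = 86.04 × 0.6943 = 59.74 µg/L.
At the second outfall, C = (3110·59.74 + 237.0·428.0) / (3110 + 237.0) = 85.82 µg/L.

85.8 µg/L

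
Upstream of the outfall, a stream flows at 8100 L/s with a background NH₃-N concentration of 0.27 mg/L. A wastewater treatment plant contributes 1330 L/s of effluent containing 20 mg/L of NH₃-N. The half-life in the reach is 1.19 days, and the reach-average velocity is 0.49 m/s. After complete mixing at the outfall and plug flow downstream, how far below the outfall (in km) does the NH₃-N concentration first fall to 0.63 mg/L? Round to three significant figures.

115 km

Mixed concentration C = ΣQC/ΣQ = (8100·0.2700 + 1330·20.00) / 9430 = 28790/9430 = 3.053 mg/L.
Half-life 1.19 d → k = ln 2 / 1.19 = 0.5825 d⁻¹.
Set 3.053·exp(−k·t) = 0.63 → t = ln(3.053/0.63)/k = 234100 s = 65.02 h.
Distance = v·t = 0.49·234100 = 114700 m = 114.7 km.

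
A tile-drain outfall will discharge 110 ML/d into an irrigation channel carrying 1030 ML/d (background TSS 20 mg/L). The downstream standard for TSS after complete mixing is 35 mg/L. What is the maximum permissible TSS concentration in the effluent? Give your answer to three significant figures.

175 mg/L

At the limit, (Qr·Cr + Qe·Cₑ)/(Qr + Qe) = 35:
Cₑ = (1140·35 − 1030·20.00) / 110.0 = 175.5 mg/L.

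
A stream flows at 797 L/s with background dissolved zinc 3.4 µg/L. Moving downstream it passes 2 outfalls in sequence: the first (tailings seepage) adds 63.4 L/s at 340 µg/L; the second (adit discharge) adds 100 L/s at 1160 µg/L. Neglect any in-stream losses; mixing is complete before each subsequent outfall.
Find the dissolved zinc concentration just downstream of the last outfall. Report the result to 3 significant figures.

Outfall 1: combined Q = 860.4 L/s; C = (797.0·3.400 + 63.40·340.0)/860.4 = 28.20 µg/L.
Outfall 2: combined Q = 960.4 L/s; C = (860.4·28.20 + 100.0·1160)/960.4 = 146.0 µg/L.

146 µg/L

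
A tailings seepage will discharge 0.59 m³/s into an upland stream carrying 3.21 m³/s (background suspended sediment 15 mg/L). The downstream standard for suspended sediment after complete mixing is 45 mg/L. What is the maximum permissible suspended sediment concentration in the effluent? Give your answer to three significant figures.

208 mg/L

At the limit, (Qr·Cr + Qe·Cₑ)/(Qr + Qe) = 45:
Cₑ = (3.800·45 − 3.210·15.00) / 0.5900 = 208.2 mg/L.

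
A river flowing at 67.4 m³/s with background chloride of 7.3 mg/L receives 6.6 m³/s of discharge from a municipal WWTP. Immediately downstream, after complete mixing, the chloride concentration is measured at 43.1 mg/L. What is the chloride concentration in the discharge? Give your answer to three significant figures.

Mass balance: 67.40·7.300 + 6.600·Cₑ = 74.00·43.10
→ Cₑ = (74.00·43.10 − 67.40·7.300) / 6.600 = 408.7 mg/L.

409 mg/L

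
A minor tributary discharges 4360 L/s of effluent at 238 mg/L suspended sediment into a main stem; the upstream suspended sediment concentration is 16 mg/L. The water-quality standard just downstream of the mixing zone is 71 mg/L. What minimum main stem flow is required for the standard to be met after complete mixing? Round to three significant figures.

13200 L/s

Set C_mix = 71: (Q·16.00 + 4360·238.0) / (Q + 4360) = 71
→ Q = 4360·(238.0 − 71)/(71 − 16.00) = 13240 L/s.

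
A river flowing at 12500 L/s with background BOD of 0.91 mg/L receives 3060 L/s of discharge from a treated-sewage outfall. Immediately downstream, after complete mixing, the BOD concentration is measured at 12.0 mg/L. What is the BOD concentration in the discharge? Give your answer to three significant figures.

Mass balance: 12500·0.9100 + 3060·Cₑ = 15560·12.00
→ Cₑ = (15560·12.00 − 12500·0.9100) / 3060 = 57.30 mg/L.

57.3 mg/L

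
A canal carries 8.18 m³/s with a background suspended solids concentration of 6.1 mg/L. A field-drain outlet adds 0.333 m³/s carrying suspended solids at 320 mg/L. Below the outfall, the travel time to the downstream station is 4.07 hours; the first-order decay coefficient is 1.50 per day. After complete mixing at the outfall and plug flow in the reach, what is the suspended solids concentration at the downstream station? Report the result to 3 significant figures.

14.3 mg/L

Flow-weighted average: C = (8.180·6.100 + 0.3330·320.0) / 8.513 = 156.5/8.513 = 18.38 mg/L.
First-order decay: C = 18.38·exp(−k·t) = 18.38·0.7754 = 14.25 mg/L.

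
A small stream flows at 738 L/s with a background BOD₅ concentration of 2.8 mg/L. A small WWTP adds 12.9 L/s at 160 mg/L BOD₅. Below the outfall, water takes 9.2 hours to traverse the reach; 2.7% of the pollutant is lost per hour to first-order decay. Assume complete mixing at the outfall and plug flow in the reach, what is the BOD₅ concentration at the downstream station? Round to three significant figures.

4.28 mg/L

Mass balance: C = (738.0·2.800 + 12.90·160.0) / 750.9 = 4130/750.9 = 5.501 mg/L.
2.7%/h lost → k = −ln(1 − 0.027) = 0.02737 h⁻¹.
First-order decay: C = 5.501·exp(−k·t) = 5.501·0.7774 = 4.276 mg/L.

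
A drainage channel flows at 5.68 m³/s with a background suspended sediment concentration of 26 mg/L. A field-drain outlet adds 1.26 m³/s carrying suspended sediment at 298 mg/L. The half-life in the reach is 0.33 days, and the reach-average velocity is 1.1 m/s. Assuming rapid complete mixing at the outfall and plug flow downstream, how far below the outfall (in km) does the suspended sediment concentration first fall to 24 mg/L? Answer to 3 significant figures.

51.8 km

Conservation of mass: C = (5.680·26.00 + 1.260·298.0) / 6.940 = 523.2/6.940 = 75.38 mg/L.
Half-life 0.33 d → k = ln 2 / 0.33 = 2.100 d⁻¹.
Set 75.38·exp(−k·t) = 24 → t = ln(75.38/24)/k = 47080 s = 13.08 h.
Distance = v·t = 1.1·47080 = 51790 m = 51.79 km.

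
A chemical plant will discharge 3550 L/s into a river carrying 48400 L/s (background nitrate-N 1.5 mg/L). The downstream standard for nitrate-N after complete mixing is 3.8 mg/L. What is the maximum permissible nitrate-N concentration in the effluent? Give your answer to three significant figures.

At the limit, (Qr·Cr + Qe·Cₑ)/(Qr + Qe) = 3.8:
Cₑ = (51950·3.8 − 48400·1.500) / 3550 = 35.16 mg/L.

35.2 mg/L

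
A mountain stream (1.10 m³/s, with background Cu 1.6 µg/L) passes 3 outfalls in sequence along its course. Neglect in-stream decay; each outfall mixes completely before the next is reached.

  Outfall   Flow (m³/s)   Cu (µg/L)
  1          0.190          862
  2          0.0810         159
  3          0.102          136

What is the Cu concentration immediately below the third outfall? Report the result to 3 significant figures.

After outfall 1: Q = 1.100 + 0.1900 = 1.290 m³/s; C = (1.100·1.600 + 0.1900·862.0)/1.290 = 128.3 µg/L.
After outfall 2: Q = 1.290 + 0.08100 = 1.371 m³/s; C = (1.290·128.3 + 0.08100·159.0)/1.371 = 130.1 µg/L.
After outfall 3: Q = 1.371 + 0.1020 = 1.473 m³/s; C = (1.371·130.1 + 0.1020·136.0)/1.473 = 130.5 µg/L.

131 µg/L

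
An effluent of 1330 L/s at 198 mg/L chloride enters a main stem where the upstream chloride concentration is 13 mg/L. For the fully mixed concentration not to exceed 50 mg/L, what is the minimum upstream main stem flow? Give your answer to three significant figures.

5320 L/s

Set C_mix = 50: (Q·13.00 + 1330·198.0) / (Q + 1330) = 50
→ Q = 1330·(198.0 − 50)/(50 − 13.00) = 5320 L/s.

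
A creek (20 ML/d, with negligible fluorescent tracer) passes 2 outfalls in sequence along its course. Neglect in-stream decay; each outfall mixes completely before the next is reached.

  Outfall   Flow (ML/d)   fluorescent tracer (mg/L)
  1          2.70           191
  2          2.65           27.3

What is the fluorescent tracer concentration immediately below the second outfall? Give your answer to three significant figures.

After outfall 1: Q = 20.00 + 2.700 = 22.70 ML/d; C = (20.00·0 + 2.700·191.0)/22.70 = 22.72 mg/L.
After outfall 2: Q = 22.70 + 2.650 = 25.35 ML/d; C = (22.70·22.72 + 2.650·27.30)/25.35 = 23.20 mg/L.

23.2 mg/L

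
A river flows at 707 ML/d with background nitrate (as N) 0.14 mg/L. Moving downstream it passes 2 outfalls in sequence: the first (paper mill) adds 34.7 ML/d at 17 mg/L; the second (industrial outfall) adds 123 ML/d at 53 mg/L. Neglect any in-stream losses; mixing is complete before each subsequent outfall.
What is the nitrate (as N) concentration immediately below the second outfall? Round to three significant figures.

8.34 mg/L

Below outfall 1: Q → 741.7 ML/d, C = (707.0·0.1400 + 34.70·17.00)/741.7 = 0.9288 mg/L.
Below outfall 2: Q → 864.7 ML/d, C = (741.7·0.9288 + 123.0·53.00)/864.7 = 8.336 mg/L.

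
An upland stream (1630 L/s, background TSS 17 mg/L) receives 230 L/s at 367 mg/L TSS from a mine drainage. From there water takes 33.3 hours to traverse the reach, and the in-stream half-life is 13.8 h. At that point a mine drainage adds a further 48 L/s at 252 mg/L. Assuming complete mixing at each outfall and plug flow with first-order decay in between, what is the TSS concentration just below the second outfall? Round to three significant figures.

17.4 mg/L

Flow-weighted average: C = (1630·17.00 + 230.0·367.0) / 1860 = 112100/1860 = 60.28 mg/L; combined flow 1860 L/s.
Half-life 13.8 h → k = ln 2 / 13.8 = 0.05023 h⁻¹ = 1.205 d⁻¹.
First-order decay: C = 60.28·exp(−k·t) = 60.28·0.1878 = 11.32 mg/L.
Second outfall: C = (1860·11.32 + 48.00·252.0)/1908 = 17.37 mg/L.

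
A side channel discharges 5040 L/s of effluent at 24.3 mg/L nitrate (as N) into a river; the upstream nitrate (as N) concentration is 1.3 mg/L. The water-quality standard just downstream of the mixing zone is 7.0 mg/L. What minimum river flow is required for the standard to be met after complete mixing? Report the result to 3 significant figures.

Set C_mix = 7.0: (Q·1.300 + 5040·24.30) / (Q + 5040) = 7.0
→ Q = 5040·(24.30 − 7.0)/(7.0 − 1.300) = 15300 L/s.

15300 L/s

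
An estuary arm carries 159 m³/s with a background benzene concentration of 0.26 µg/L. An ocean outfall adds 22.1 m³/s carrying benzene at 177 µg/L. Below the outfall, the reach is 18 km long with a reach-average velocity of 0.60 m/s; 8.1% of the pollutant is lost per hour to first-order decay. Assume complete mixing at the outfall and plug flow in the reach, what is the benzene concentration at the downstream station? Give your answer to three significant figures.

10.8 µg/L

Flow-weighted average: C = (159.0·0.2600 + 22.10·177.0) / 181.1 = 3953/181.1 = 21.83 µg/L.
Travel time t = 18·1000 / 0.60 = 30000 s = 8.333 h.
8.1%/h lost → k = −ln(1 − 0.081) = 0.08447 h⁻¹.
After decay, C = 21.83 × e^(−kt) = 21.83 × 0.4946 = 10.80 µg/L.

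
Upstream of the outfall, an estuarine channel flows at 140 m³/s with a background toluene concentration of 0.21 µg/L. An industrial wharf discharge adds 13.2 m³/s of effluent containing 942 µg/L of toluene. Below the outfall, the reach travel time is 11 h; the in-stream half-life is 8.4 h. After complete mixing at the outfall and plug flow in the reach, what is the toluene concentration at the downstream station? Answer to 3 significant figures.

32.8 µg/L

Conservation of mass: C = (140.0·0.2100 + 13.20·942.0) / 153.2 = 12460/153.2 = 81.36 µg/L.
Half-life 8.4 h → k = ln 2 / 8.4 = 0.08252 h⁻¹ = 1.980 d⁻¹.
Applying C = C₀e^(−kt): 81.36 × 0.4035 = 32.82 µg/L.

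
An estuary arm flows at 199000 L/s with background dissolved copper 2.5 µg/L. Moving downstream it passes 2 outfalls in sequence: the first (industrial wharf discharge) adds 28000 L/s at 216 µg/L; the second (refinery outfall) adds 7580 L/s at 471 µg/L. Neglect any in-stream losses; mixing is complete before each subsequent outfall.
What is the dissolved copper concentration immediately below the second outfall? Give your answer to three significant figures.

43.1 µg/L

After outfall 1: Q = 199000 + 28000 = 227000 L/s; C = (199000·2.500 + 28000·216.0)/227000 = 28.83 µg/L.
After outfall 2: Q = 227000 + 7580 = 234600 L/s; C = (227000·28.83 + 7580·471.0)/234600 = 43.12 µg/L.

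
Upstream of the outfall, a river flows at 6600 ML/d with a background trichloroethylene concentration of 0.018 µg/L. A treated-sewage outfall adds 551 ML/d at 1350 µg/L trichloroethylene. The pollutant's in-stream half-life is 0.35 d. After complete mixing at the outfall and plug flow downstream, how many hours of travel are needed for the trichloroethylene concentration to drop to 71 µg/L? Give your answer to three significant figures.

Conservation of mass: C = (6600·0.01800 + 551.0·1350) / 7151 = 744000/7151 = 104.0 µg/L.
Half-life 0.35 d → k = ln 2 / 0.35 = 1.980 d⁻¹.
104.0·exp(−k·t) = 71 → t = ln(104.0/71)/k = 16670 s = 4.630 h.

4.63 h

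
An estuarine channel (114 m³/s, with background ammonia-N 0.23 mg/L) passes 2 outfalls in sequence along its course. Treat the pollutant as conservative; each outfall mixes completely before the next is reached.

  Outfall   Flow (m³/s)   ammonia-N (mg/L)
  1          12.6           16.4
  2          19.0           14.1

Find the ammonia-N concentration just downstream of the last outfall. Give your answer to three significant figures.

Outfall 1: combined Q = 126.6 m³/s; C = (114.0·0.2300 + 12.60·16.40)/126.6 = 1.839 mg/L.
Outfall 2: combined Q = 145.6 m³/s; C = (126.6·1.839 + 19.00·14.10)/145.6 = 3.439 mg/L.

3.44 mg/L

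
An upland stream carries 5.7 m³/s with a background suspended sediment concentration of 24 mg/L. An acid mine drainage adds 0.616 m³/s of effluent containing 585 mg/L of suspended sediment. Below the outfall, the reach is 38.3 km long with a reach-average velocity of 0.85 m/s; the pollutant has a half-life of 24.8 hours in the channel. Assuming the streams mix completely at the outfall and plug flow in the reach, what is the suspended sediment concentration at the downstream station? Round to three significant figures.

Conservation of mass: C = (5.700·24.00 + 0.6160·585.0) / 6.316 = 497.2/6.316 = 78.71 mg/L.
Travel time t = 38.3·1000 / 0.85 = 45060 s = 12.52 h.
Half-life 24.8 h → k = ln 2 / 24.8 = 0.02795 h⁻¹ = 0.6708 d⁻¹.
After decay, C = 78.71 × e^(−kt) = 78.71 × 0.7048 = 55.48 mg/L.

55.5 mg/L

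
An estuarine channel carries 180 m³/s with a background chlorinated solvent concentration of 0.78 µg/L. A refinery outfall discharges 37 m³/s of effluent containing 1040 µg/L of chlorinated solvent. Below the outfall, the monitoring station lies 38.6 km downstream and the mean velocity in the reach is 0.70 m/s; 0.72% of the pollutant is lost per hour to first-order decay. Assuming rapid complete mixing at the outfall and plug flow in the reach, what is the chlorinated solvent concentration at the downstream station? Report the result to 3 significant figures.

Mixed concentration C = ΣQC/ΣQ = (180.0·0.7800 + 37.00·1040) / 217.0 = 38620/217.0 = 178.0 µg/L.
Travel time t = 38.6·1000 / 0.70 = 55140 s = 15.32 h.
0.72%/h lost → k = −ln(1 − 0.0072) = 0.007226 h⁻¹.
Decay over the reach: 178.0·exp(−kt) = 178.0·0.8952 = 159.3 µg/L.

159 µg/L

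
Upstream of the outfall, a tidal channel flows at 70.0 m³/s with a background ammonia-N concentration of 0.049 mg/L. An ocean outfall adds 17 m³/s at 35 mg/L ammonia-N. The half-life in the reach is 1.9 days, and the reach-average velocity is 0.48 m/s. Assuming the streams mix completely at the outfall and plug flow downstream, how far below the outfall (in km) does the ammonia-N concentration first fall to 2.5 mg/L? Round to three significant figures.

115 km

After mixing, C = (70.00·0.04900 + 17.00·35.00) / 87.00 = 598.4/87.00 = 6.879 mg/L.
Half-life 1.9 d → k = ln 2 / 1.9 = 0.3648 d⁻¹.
Set 6.879·exp(−k·t) = 2.5 → t = ln(6.879/2.5)/k = 239700 s = 66.58 h.
Distance = v·t = 0.48·239700 = 115100 m = 115.1 km.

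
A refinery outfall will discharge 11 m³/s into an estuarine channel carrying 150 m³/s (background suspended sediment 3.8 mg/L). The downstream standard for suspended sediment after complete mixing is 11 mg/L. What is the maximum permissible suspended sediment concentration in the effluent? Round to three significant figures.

At the limit, (Qr·Cr + Qe·Cₑ)/(Qr + Qe) = 11:
Cₑ = (161.0·11 − 150.0·3.800) / 11.00 = 109.2 mg/L.

109 mg/L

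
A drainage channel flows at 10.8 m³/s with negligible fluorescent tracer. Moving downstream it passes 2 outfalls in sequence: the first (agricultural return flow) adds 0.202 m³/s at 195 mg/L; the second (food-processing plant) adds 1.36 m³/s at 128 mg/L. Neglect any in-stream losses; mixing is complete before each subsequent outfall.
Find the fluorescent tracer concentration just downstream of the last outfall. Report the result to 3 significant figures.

17.3 mg/L

Outfall 1: combined Q = 11.00 m³/s; C = (10.80·0 + 0.2020·195.0)/11.00 = 3.580 mg/L.
Outfall 2: combined Q = 12.36 m³/s; C = (11.00·3.580 + 1.360·128.0)/12.36 = 17.27 mg/L.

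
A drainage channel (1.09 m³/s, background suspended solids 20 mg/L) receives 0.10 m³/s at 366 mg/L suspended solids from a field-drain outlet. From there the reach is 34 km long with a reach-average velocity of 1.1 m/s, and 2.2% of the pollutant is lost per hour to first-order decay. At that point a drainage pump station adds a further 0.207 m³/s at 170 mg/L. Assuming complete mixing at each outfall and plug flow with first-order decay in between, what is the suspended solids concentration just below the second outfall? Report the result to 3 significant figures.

Flow-weighted average: C = (1.090·20.00 + 0.1000·366.0) / 1.190 = 58.40/1.190 = 49.08 mg/L; combined flow 1.190 m³/s.
Travel time t = 34·1000 / 1.1 = 30910 s = 8.586 h.
2.2%/h lost → k = −ln(1 − 0.022) = 0.02225 h⁻¹.
After decay, C = 49.08 × e^(−kt) = 49.08 × 0.8261 = 40.54 mg/L.
Second outfall: C = (1.190·40.54 + 0.2070·170.0)/1.397 = 59.73 mg/L.

59.7 mg/L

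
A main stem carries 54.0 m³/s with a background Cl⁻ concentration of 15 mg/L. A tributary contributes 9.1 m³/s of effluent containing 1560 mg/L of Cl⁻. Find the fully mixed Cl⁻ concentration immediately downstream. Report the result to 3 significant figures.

Mixed concentration C = ΣQC/ΣQ = (54.00·15.00 + 9.100·1560) / 63.10 = 15010/63.10 = 237.8 mg/L.

238 mg/L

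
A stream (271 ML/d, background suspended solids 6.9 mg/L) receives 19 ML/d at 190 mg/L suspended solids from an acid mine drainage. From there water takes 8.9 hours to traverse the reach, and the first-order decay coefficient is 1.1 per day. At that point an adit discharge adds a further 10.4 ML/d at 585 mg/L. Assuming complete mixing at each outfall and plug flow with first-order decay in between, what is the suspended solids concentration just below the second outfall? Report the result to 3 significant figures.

32.4 mg/L

Mass balance: C = (271.0·6.900 + 19.00·190.0) / 290.0 = 5480/290.0 = 18.90 mg/L; combined flow 290.0 ML/d.
Decay over the reach: 18.90·exp(−kt) = 18.90·0.6650 = 12.57 mg/L.
Second outfall: C = (290.0·12.57 + 10.40·585.0)/300.4 = 32.38 mg/L.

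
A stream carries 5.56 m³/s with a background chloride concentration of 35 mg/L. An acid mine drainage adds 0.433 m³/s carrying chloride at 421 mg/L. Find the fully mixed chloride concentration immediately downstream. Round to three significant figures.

Flow-weighted average: C = (5.560·35.00 + 0.4330·421.0) / 5.993 = 376.9/5.993 = 62.89 mg/L.

62.9 mg/L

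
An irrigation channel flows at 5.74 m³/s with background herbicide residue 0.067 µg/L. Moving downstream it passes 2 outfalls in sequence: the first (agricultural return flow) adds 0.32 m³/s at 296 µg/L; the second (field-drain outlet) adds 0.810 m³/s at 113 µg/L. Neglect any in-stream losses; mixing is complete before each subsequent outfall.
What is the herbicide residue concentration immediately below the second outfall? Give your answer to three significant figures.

Below outfall 1: Q → 6.060 m³/s, C = (5.740·0.06700 + 0.3200·296.0)/6.060 = 15.69 µg/L.
Below outfall 2: Q → 6.870 m³/s, C = (6.060·15.69 + 0.8100·113.0)/6.870 = 27.17 µg/L.

27.2 µg/L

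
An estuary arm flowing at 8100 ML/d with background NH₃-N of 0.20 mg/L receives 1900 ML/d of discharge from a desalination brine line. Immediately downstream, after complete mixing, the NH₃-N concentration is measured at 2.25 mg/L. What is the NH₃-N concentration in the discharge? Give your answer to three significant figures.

Mass balance: 8100·0.2000 + 1900·Cₑ = 10000·2.250
→ Cₑ = (10000·2.250 − 8100·0.2000) / 1900 = 10.99 mg/L.

11.0 mg/L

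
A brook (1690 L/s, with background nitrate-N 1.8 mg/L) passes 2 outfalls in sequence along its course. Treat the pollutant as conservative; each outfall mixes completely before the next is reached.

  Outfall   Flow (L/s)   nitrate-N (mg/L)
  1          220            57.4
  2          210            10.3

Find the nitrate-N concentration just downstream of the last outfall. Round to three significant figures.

8.41 mg/L

After outfall 1: Q = 1690 + 220.0 = 1910 L/s; C = (1690·1.800 + 220.0·57.40)/1910 = 8.204 mg/L.
After outfall 2: Q = 1910 + 210.0 = 2120 L/s; C = (1910·8.204 + 210.0·10.30)/2120 = 8.412 mg/L.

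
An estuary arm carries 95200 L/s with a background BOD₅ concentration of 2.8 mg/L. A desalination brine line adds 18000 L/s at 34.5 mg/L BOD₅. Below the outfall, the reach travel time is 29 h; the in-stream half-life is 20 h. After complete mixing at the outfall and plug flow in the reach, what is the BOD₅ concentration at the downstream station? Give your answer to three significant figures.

2.87 mg/L

After mixing, C = (95200·2.800 + 18000·34.50) / 113200 = 887600/113200 = 7.841 mg/L.
Half-life 20 h → k = ln 2 / 20 = 0.03466 h⁻¹ = 0.8318 d⁻¹.
Applying C = C₀e^(−kt): 7.841 × 0.3660 = 2.870 mg/L.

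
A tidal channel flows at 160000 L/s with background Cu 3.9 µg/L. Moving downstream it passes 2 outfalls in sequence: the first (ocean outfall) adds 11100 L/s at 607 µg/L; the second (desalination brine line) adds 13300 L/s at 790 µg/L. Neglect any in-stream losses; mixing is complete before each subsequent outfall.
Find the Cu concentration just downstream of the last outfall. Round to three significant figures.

96.9 µg/L

Outfall 1: combined Q = 171100 L/s; C = (160000·3.900 + 11100·607.0)/171100 = 43.03 µg/L.
Outfall 2: combined Q = 184400 L/s; C = (171100·43.03 + 13300·790.0)/184400 = 96.90 µg/L.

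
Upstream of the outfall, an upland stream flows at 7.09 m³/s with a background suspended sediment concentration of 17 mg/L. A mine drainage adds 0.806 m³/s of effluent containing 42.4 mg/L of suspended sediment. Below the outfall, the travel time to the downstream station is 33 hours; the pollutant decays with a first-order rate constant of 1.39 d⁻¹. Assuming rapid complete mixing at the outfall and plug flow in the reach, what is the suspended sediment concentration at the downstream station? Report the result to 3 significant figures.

2.90 mg/L

After mixing, C = (7.090·17.00 + 0.8060·42.40) / 7.896 = 154.7/7.896 = 19.59 mg/L.
First-order decay: C = 19.59·exp(−k·t) = 19.59·0.1479 = 2.898 mg/L.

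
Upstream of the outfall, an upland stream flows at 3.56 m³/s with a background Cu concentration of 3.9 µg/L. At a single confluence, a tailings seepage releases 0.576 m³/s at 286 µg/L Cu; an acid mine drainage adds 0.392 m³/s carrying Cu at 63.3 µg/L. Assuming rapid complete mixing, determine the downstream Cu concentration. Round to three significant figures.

44.9 µg/L

Mixed concentration C = ΣQC/ΣQ = (3.560·3.900 + 0.5760·286.0 + 0.3920·63.30) / 4.528 = 203.4/4.528 = 44.93 µg/L.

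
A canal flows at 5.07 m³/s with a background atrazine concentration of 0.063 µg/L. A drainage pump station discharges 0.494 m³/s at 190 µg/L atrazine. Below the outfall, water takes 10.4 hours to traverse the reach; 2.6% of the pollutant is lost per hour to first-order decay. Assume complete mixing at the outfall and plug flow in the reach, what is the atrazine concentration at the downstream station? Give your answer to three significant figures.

12.9 µg/L

Conservation of mass: C = (5.070·0.06300 + 0.4940·190.0) / 5.564 = 94.18/5.564 = 16.93 µg/L.
2.6%/h lost → k = −ln(1 − 0.026) = 0.02634 h⁻¹.
First-order decay: C = 16.93·exp(−k·t) = 16.93·0.7603 = 12.87 µg/L.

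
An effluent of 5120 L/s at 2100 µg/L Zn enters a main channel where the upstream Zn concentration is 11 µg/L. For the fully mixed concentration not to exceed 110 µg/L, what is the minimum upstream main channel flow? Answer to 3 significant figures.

Set C_mix = 110: (Q·11.00 + 5120·2100) / (Q + 5120) = 110
→ Q = 5120·(2100 − 110)/(110 − 11.00) = 102900 L/s.

103000 L/s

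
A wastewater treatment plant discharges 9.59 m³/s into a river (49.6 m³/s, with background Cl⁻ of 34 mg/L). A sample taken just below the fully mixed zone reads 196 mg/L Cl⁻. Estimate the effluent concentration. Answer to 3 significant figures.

1030 mg/L

Mass balance: 49.60·34.00 + 9.590·Cₑ = 59.19·196.0
→ Cₑ = (59.19·196.0 − 49.60·34.00) / 9.590 = 1034 mg/L.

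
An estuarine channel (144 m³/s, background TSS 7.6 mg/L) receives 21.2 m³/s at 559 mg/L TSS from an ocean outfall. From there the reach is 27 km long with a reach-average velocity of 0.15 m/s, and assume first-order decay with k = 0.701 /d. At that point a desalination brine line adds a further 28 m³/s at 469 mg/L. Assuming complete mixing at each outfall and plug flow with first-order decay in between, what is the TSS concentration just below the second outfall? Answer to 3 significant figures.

Flow-weighted average: C = (144.0·7.600 + 21.20·559.0) / 165.2 = 12950/165.2 = 78.36 mg/L; combined flow 165.2 m³/s.
Travel time t = 27·1000 / 0.15 = 180000 s = 50.00 h.
Applying C = C₀e^(−kt): 78.36 × 0.2321 = 18.19 mg/L.
At the second outfall, C = (165.2·18.19 + 28.00·469.0) / (165.2 + 28.00) = 83.53 mg/L.

83.5 mg/L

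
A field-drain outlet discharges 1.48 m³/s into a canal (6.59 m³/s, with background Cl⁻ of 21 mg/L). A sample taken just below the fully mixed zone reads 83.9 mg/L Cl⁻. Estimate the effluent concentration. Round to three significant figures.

364 mg/L

Mass balance: 6.590·21.00 + 1.480·Cₑ = 8.070·83.90
→ Cₑ = (8.070·83.90 − 6.590·21.00) / 1.480 = 364.0 mg/L.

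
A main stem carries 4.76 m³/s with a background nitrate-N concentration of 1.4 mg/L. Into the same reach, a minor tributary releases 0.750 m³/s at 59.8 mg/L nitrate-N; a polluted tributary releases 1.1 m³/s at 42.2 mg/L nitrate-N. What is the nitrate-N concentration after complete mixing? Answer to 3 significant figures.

14.8 mg/L

After mixing, C = (4.760·1.400 + 0.7500·59.80 + 1.100·42.20) / 6.610 = 97.93/6.610 = 14.82 mg/L.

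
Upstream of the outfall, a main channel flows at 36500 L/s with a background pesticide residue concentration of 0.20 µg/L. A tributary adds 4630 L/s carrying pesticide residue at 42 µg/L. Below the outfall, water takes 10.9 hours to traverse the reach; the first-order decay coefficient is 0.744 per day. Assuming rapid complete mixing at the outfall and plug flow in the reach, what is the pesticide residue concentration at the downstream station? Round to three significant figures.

3.50 µg/L

After mixing, C = (36500·0.2000 + 4630·42.00) / 41130 = 201800/41130 = 4.905 µg/L.
Applying C = C₀e^(−kt): 4.905 × 0.7133 = 3.499 µg/L.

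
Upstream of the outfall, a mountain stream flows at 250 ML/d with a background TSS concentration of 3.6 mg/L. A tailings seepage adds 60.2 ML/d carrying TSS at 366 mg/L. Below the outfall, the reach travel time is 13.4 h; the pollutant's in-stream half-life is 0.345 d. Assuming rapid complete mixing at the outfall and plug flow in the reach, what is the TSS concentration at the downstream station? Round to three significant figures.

Conservation of mass: C = (250.0·3.600 + 60.20·366.0) / 310.2 = 22930/310.2 = 73.93 mg/L.
Half-life 0.345 d → k = ln 2 / 0.345 = 2.009 d⁻¹.
First-order decay: C = 73.93·exp(−k·t) = 73.93·0.3257 = 24.08 mg/L.

24.1 mg/L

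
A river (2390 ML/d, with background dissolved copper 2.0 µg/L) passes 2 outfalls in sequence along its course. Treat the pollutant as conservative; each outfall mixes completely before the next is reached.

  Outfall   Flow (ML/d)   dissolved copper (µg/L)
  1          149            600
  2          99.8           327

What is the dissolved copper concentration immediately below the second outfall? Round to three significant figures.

Outfall 1: combined Q = 2539 ML/d; C = (2390·2.000 + 149.0·600.0)/2539 = 37.09 µg/L.
Outfall 2: combined Q = 2639 ML/d; C = (2539·37.09 + 99.80·327.0)/2639 = 48.06 µg/L.

48.1 µg/L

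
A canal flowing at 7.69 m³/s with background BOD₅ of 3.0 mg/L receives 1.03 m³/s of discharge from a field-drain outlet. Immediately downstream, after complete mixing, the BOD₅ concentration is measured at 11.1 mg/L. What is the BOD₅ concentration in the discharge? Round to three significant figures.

71.6 mg/L

Mass balance: 7.690·3.000 + 1.030·Cₑ = 8.720·11.10
→ Cₑ = (8.720·11.10 − 7.690·3.000) / 1.030 = 71.57 mg/L.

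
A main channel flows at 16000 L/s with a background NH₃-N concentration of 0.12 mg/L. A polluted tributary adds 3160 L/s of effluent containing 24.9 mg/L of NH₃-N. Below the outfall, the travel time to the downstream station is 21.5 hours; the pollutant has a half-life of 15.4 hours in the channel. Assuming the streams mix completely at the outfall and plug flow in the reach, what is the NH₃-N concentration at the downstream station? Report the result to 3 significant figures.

1.60 mg/L

Conservation of mass: C = (16000·0.1200 + 3160·24.90) / 19160 = 80600/19160 = 4.207 mg/L.
Half-life 15.4 h → k = ln 2 / 15.4 = 0.04501 h⁻¹ = 1.080 d⁻¹.
After decay, C = 4.207 × e^(−kt) = 4.207 × 0.3800 = 1.598 mg/L.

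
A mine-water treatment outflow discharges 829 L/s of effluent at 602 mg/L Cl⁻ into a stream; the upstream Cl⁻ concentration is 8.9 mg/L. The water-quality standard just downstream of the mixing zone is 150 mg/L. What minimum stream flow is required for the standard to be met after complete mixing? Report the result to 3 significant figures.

Set C_mix = 150: (Q·8.900 + 829.0·602.0) / (Q + 829.0) = 150
→ Q = 829.0·(602.0 − 150)/(150 − 8.900) = 2656 L/s.

2660 L/s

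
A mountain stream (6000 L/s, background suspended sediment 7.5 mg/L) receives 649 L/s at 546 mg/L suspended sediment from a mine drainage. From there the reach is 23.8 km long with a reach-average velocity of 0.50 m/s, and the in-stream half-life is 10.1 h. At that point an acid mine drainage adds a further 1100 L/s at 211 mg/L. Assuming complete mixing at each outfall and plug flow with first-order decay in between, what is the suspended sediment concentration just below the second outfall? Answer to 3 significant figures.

After mixing, C = (6000·7.500 + 649.0·546.0) / 6649 = 399400/6649 = 60.06 mg/L; combined flow 6649 L/s.
Travel time t = 23.8·1000 / 0.50 = 47600 s = 13.22 h.
Half-life 10.1 h → k = ln 2 / 10.1 = 0.06863 h⁻¹ = 1.647 d⁻¹.
Applying C = C₀e^(−kt): 60.06 × 0.4036 = 24.24 mg/L.
Second outfall: C = (6649·24.24 + 1100·211.0)/7749 = 50.75 mg/L.

50.8 mg/L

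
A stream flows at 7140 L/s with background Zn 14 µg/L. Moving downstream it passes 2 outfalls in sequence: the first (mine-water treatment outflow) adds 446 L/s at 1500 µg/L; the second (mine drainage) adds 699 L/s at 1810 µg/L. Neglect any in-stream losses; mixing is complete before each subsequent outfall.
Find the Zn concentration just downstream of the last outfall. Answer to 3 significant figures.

246 µg/L

Below outfall 1: Q → 7586 L/s, C = (7140·14.00 + 446.0·1500)/7586 = 101.4 µg/L.
Below outfall 2: Q → 8285 L/s, C = (7586·101.4 + 699.0·1810)/8285 = 245.5 µg/L.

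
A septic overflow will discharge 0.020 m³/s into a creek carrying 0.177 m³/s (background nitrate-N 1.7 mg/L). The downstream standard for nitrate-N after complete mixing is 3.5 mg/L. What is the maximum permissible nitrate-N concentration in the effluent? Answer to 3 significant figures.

19.4 mg/L

At the limit, (Qr·Cr + Qe·Cₑ)/(Qr + Qe) = 3.5:
Cₑ = (0.1970·3.5 − 0.1770·1.700) / 0.02000 = 19.43 mg/L.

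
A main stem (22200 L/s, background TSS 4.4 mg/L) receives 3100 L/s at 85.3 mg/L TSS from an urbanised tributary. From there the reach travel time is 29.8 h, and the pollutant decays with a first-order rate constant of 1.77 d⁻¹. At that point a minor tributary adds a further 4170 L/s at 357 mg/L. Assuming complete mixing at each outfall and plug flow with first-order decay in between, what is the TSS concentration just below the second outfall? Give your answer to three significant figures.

51.9 mg/L

Conservation of mass: C = (22200·4.400 + 3100·85.30) / 25300 = 362100/25300 = 14.31 mg/L; combined flow 25300 L/s.
Decay over the reach: 14.31·exp(−kt) = 14.31·0.1111 = 1.589 mg/L.
Second outfall: C = (25300·1.589 + 4170·357.0)/29470 = 51.88 mg/L.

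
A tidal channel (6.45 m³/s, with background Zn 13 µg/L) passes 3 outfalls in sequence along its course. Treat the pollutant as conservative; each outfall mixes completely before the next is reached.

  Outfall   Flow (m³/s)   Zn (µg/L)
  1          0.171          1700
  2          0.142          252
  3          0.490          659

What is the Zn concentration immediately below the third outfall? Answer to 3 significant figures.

101 µg/L

Outfall 1: combined Q = 6.621 m³/s; C = (6.450·13.00 + 0.1710·1700)/6.621 = 56.57 µg/L.
Outfall 2: combined Q = 6.763 m³/s; C = (6.621·56.57 + 0.1420·252.0)/6.763 = 60.67 µg/L.
Outfall 3: combined Q = 7.253 m³/s; C = (6.763·60.67 + 0.4900·659.0)/7.253 = 101.1 µg/L.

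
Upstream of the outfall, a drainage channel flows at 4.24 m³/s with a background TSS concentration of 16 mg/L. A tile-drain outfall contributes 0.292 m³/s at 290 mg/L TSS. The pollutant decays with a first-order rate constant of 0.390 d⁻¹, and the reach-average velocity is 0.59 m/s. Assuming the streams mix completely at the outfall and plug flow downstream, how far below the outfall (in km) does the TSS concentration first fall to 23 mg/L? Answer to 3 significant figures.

After mixing, C = (4.240·16.00 + 0.2920·290.0) / 4.532 = 152.5/4.532 = 33.65 mg/L.
Set 33.65·exp(−k·t) = 23 → t = ln(33.65/23)/k = 84330 s = 23.42 h.
Distance = v·t = 0.59·84330 = 49750 m = 49.75 km.

49.8 km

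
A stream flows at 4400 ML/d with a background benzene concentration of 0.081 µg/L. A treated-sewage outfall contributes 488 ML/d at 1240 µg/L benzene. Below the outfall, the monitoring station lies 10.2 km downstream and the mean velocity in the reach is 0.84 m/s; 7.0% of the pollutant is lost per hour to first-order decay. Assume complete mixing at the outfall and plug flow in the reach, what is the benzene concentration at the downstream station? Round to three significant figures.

97.0 µg/L

Flow-weighted average: C = (4400·0.08100 + 488.0·1240) / 4888 = 605500/4888 = 123.9 µg/L.
Travel time t = 10.2·1000 / 0.84 = 12140 s = 3.373 h.
7.0%/h lost → k = −ln(1 − 0.07) = 0.07257 h⁻¹.
After decay, C = 123.9 × e^(−kt) = 123.9 × 0.7829 = 96.97 µg/L.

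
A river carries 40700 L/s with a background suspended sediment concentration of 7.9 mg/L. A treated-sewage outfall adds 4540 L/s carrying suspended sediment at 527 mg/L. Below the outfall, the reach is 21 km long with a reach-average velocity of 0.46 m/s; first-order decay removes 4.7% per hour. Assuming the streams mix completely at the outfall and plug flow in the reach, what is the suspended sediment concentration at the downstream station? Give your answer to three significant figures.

32.6 mg/L

Mixed concentration C = ΣQC/ΣQ = (40700·7.900 + 4540·527.0) / 45240 = 2714000/45240 = 59.99 mg/L.
Travel time t = 21·1000 / 0.46 = 45650 s = 12.68 h.
4.7%/h lost → k = −ln(1 − 0.047) = 0.04814 h⁻¹.
After decay, C = 59.99 × e^(−kt) = 59.99 × 0.5431 = 32.58 mg/L.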